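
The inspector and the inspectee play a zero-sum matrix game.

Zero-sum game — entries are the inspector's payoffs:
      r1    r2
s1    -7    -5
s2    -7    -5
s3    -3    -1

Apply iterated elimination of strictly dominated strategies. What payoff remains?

Row s1 is strictly dominated by row s3 (-3>-7, -1>-5); eliminate s1.
Row s2 is strictly dominated by row s3 (-3>-7, -1>-5); eliminate s2.
Column r2 is strictly dominated by r1 for the inspectee (-3<-1); eliminate r2.
Only (s3, r1) remains, with payoff -3.

-3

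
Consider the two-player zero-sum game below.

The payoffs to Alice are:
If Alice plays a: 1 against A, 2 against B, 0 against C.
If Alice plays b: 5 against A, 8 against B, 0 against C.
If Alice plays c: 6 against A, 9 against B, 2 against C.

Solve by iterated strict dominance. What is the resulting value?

Column A is strictly dominated by C for Bob (0<1, 0<5, 2<6); eliminate A.
Row a is strictly dominated by row c (9>2, 2>0); eliminate a.
Row b is strictly dominated by row c (9>8, 2>0); eliminate b.
Column B is strictly dominated by C for Bob (2<9); eliminate B.
Only (c, C) remains, with payoff 2.

2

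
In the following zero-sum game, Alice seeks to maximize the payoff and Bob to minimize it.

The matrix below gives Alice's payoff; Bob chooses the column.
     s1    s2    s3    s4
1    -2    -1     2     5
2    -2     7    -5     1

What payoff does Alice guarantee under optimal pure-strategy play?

-2

Row minima: -2, -5 → Alice's maximin is -2.
Column maxima: -2, 7, 2, 5 → Bob's minimax is -2.
They coincide at (1, s1), so the value is -2.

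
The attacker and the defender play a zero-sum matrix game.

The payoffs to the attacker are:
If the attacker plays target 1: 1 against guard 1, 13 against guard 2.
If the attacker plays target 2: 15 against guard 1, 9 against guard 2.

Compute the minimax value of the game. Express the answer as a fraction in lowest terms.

Row minima are 1 and 9, so the attacker's maximin is 9; column maxima are 15 and 13, so the defender's minimax is 13. These differ, so the equilibrium is in mixed strategies.
Let the attacker play target 1 with probability p. The defender is indifferent when p + 15(1−p) = 13p + 9(1−p), giving p = 1/3.
Let the defender play guard 1 with probability q. The attacker is indifferent when q + 13(1−q) = 15q + 9(1−q), giving q = 2/9.
The value is 1·(2/9) + (13)·(7/9) = 31/3.

31/3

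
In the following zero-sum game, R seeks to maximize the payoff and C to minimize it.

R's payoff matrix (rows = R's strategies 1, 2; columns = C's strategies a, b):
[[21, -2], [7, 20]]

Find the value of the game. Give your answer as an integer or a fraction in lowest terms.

Row minima are -2 and 7, so R's maximin is 7; column maxima are 21 and 20, so C's minimax is 20. These differ, so the equilibrium is in mixed strategies.
Let R play 1 with probability p. C is indifferent when 21p + 7(1−p) = −2p + 20(1−p), giving p = 13/36.
Let C play a with probability q. R is indifferent when 21q − 2(1−q) = 7q + 20(1−q), giving q = 11/18.
The value is 21·(11/18) + (-2)·(7/18) = 217/18.

217/18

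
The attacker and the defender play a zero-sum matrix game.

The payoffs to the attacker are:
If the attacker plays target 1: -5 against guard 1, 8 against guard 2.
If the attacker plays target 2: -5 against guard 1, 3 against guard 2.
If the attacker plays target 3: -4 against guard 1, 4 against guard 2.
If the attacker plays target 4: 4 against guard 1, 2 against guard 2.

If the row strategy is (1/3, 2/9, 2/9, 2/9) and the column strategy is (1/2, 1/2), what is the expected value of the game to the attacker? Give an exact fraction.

Against (1/2, 1/2), each row's expected payoff is target 1: 3/2; target 2: -1; target 3: 0; target 4: 3.
Taking the (1/3, 2/9, 2/9, 2/9)-weighted average: (1/3)·(3/2) + (2/9)·(-1) + (2/9)·(0) + (2/9)·(3) = 17/18.

17/18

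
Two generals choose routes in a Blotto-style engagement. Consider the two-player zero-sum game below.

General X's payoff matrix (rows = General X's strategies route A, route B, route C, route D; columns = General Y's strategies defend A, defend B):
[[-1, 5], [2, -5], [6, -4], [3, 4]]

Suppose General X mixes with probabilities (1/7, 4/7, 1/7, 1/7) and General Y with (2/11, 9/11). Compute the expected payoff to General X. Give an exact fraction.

-103/77

Against (2/11, 9/11), each row's expected payoff is route A: 43/11; route B: -41/11; route C: -24/11; route D: 42/11.
Taking the (1/7, 4/7, 1/7, 1/7)-weighted average: (1/7)·(43/11) + (4/7)·(-41/11) + (1/7)·(-24/11) + (1/7)·(42/11) = -103/77.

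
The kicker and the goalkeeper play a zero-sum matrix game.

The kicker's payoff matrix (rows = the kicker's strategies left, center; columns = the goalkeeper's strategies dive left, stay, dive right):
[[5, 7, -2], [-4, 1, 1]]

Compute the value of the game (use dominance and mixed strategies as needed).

Column stay is strictly dominated by dive left for the goalkeeper (it gives the kicker more in every row).
The remaining 2×2 game on (left, center) × (dive left, dive right) has no saddle point. Let the kicker play left with probability p; indifference gives 5p − 4(1−p) = −2p + (1−p), so p = 5/12.
Similarly the goalkeeper's optimal q on dive left is 1/4, and the value is 5·(1/4) + (-2)·(3/4) = -1/4.

-1/4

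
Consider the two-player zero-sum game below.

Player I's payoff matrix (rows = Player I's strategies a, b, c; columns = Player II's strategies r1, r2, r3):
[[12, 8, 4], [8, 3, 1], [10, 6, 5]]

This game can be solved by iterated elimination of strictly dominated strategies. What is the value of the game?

Row b is strictly dominated by row a (12>8, 8>3, 4>1); eliminate b.
Column r1 is strictly dominated by r2 for Player II (8<12, 6<10); eliminate r1.
Column r2 is strictly dominated by r3 for Player II (4<8, 5<6); eliminate r2.
Row a is strictly dominated by row c (5>4); eliminate a.
Only (c, r3) remains, with payoff 5.

5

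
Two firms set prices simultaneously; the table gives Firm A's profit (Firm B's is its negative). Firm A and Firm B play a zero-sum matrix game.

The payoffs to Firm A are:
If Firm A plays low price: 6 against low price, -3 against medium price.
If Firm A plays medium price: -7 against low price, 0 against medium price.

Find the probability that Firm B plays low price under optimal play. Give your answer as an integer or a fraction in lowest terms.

3/16

Row minima are -3 and -7, so Firm A's maximin is -3; column maxima are 6 and 0, so Firm B's minimax is 0. These differ, so the equilibrium is in mixed strategies.
Let Firm B play low price with probability q. Firm A is indifferent when 6q − 3(1−q) = −7q, giving q = 3/16.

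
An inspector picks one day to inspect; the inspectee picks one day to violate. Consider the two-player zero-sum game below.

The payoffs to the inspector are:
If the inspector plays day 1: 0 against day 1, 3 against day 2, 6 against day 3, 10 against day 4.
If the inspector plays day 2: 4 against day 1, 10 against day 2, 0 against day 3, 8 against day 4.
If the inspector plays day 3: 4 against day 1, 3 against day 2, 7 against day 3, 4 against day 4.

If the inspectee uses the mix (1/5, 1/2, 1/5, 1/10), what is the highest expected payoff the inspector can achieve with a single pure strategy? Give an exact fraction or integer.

day 1: (0)·(1/5) + (3)·(1/2) + (6)·(1/5) + (10)·(1/10) = 37/10.
day 2: (4)·(1/5) + (10)·(1/2) + (0)·(1/5) + (8)·(1/10) = 33/5.
day 3: (4)·(1/5) + (3)·(1/2) + (7)·(1/5) + (4)·(1/10) = 41/10.
The best pure response is day 2 with expected payoff 33/5.

33/5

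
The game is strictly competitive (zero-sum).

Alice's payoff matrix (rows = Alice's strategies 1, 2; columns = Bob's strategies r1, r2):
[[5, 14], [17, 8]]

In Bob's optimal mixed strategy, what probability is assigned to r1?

1/3

Row minima are 5 and 8, so Alice's maximin is 8; column maxima are 17 and 14, so Bob's minimax is 14. These differ, so the equilibrium is in mixed strategies.
Let Bob play r1 with probability q. Alice is indifferent when 5q + 14(1−q) = 17q + 8(1−q), giving q = 1/3.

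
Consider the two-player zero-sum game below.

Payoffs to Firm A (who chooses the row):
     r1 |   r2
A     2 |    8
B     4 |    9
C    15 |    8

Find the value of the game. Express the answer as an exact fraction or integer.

Row A is strictly dominated by row B, so Firm A never plays it.
The remaining 2×2 game on (B, C) × (r1, r2) has no saddle point. Let Firm A play B with probability p; indifference gives 4p + 15(1−p) = 9p + 8(1−p), so p = 7/12.
Similarly Firm B's optimal q on r1 is 1/12, and the value is 4·(1/12) + (9)·(11/12) = 103/12.

103/12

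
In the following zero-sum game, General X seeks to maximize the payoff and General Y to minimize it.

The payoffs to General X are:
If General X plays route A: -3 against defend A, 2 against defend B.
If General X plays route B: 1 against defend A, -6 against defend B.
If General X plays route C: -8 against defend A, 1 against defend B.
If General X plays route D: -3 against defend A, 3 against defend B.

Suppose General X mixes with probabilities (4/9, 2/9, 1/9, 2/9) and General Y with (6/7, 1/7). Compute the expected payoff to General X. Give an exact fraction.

Against (6/7, 1/7), each row's expected payoff is route A: -16/7; route B: 0; route C: -47/7; route D: -15/7.
Taking the (4/9, 2/9, 1/9, 2/9)-weighted average: (4/9)·(-16/7) + (2/9)·(0) + (1/9)·(-47/7) + (2/9)·(-15/7) = -47/21.

-47/21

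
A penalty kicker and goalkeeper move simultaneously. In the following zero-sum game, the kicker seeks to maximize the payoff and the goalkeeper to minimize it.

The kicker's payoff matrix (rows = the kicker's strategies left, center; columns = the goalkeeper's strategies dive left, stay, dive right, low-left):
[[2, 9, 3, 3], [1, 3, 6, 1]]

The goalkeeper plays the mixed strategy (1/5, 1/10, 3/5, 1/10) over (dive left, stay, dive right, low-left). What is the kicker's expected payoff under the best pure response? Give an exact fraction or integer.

left: (2)·(1/5) + (9)·(1/10) + (3)·(3/5) + (3)·(1/10) = 17/5.
center: (1)·(1/5) + (3)·(1/10) + (6)·(3/5) + (1)·(1/10) = 21/5.
The best pure response is center with expected payoff 21/5.

21/5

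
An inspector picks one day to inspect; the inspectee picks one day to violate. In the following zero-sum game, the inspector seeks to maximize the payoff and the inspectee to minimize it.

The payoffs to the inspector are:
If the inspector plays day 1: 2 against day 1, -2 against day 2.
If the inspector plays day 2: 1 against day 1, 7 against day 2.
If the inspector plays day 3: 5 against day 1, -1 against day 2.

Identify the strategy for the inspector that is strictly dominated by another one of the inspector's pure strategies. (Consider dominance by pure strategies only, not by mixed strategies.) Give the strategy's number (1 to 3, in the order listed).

Compare day 1 with day 3: 5 > 2, -1 > -2.
So day 3 strictly dominates day 1 for the inspector; day 1 is strictly dominated.

1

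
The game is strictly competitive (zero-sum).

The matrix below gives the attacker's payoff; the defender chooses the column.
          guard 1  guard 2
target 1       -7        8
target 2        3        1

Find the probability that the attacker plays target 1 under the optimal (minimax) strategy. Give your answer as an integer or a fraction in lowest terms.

2/17

Row minima are -7 and 1, so the attacker's maximin is 1; column maxima are 3 and 8, so the defender's minimax is 3. These differ, so the equilibrium is in mixed strategies.
Let the attacker play target 1 with probability p. The defender is indifferent when −7p + 3(1−p) = 8p + (1−p), giving p = 2/17.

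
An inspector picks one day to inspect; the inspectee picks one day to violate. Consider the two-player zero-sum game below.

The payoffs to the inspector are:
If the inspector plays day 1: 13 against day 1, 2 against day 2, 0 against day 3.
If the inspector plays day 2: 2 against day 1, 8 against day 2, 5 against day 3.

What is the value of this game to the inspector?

65/16

Column day 2 is strictly dominated by day 3 for the inspectee (it gives the inspector more in every row).
The remaining 2×2 game on (day 1, day 2) × (day 1, day 3) has no saddle point. Let the inspector play day 1 with probability p; indifference gives 13p + 2(1−p) = 5(1−p), so p = 3/16.
Similarly the inspectee's optimal q on day 1 is 5/16, and the value is 13·(5/16) + (0)·(11/16) = 65/16.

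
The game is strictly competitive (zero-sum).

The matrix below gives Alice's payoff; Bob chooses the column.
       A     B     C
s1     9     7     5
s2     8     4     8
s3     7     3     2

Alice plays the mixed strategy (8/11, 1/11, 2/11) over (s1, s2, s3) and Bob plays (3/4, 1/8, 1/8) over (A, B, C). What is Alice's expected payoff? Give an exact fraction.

Against (3/4, 1/8, 1/8), each row's expected payoff is s1: 33/4; s2: 15/2; s3: 47/8.
Taking the (8/11, 1/11, 2/11)-weighted average: (8/11)·(33/4) + (1/11)·(15/2) + (2/11)·(47/8) = 31/4.

31/4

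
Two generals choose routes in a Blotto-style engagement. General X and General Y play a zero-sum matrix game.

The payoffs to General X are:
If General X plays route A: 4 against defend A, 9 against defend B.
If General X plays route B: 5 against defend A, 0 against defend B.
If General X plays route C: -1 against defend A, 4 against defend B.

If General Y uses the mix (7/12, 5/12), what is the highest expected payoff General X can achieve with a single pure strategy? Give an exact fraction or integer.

73/12

route A: (4)·(7/12) + (9)·(5/12) = 73/12.
route B: (5)·(7/12) + (0)·(5/12) = 35/12.
route C: (-1)·(7/12) + (4)·(5/12) = 13/12.
The best pure response is route A with expected payoff 73/12.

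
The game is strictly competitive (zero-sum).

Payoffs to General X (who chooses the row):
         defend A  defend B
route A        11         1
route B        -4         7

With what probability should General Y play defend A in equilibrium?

Row minima are 1 and -4, so General X's maximin is 1; column maxima are 11 and 7, so General Y's minimax is 7. These differ, so the equilibrium is in mixed strategies.
Let General Y play defend A with probability q. General X is indifferent when 11q + (1−q) = −4q + 7(1−q), giving q = 2/7.

2/7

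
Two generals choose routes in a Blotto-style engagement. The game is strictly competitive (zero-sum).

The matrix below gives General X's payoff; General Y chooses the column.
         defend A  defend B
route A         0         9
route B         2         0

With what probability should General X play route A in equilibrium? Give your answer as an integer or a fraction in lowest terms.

2/11

Row minima are 0 and 0, so General X's maximin is 0; column maxima are 2 and 9, so General Y's minimax is 2. These differ, so the equilibrium is in mixed strategies.
Let General X play route A with probability p. General Y is indifferent when 2(1−p) = 9p, giving p = 2/11.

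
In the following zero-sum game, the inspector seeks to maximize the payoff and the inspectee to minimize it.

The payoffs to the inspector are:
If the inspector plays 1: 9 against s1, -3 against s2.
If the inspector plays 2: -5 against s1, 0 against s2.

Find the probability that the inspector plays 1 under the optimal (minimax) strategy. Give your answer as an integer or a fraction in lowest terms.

Row minima are -3 and -5, so the inspector's maximin is -3; column maxima are 9 and 0, so the inspectee's minimax is 0. These differ, so the equilibrium is in mixed strategies.
Let the inspector play 1 with probability p. The inspectee is indifferent when 9p − 5(1−p) = −3p, giving p = 5/17.

5/17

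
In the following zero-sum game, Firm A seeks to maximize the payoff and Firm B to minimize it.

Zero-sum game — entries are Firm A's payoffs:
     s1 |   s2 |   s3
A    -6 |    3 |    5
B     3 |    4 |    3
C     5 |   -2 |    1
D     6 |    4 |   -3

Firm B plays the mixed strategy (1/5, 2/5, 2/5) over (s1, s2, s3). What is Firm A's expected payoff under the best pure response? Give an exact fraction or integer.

17/5

A: (-6)·(1/5) + (3)·(2/5) + (5)·(2/5) = 2.
B: (3)·(1/5) + (4)·(2/5) + (3)·(2/5) = 17/5.
C: (5)·(1/5) + (-2)·(2/5) + (1)·(2/5) = 3/5.
D: (6)·(1/5) + (4)·(2/5) + (-3)·(2/5) = 8/5.
The best pure response is B with expected payoff 17/5.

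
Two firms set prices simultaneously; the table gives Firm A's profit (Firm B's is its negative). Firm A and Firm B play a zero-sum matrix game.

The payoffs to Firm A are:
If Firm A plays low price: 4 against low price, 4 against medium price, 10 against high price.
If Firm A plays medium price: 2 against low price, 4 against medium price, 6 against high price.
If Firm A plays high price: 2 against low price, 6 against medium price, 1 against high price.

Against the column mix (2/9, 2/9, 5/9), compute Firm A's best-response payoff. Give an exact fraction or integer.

low price: (4)·(2/9) + (4)·(2/9) + (10)·(5/9) = 22/3.
medium price: (2)·(2/9) + (4)·(2/9) + (6)·(5/9) = 14/3.
high price: (2)·(2/9) + (6)·(2/9) + (1)·(5/9) = 7/3.
The best pure response is low price with expected payoff 22/3.

22/3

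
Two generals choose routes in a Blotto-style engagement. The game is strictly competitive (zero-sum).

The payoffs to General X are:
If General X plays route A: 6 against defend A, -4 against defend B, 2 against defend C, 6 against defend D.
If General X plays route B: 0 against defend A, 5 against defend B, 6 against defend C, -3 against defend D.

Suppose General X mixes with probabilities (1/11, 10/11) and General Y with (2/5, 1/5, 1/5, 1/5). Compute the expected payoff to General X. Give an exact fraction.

96/55

Against (2/5, 1/5, 1/5, 1/5), each row's expected payoff is route A: 16/5; route B: 8/5.
Taking the (1/11, 10/11)-weighted average: (1/11)·(16/5) + (10/11)·(8/5) = 96/55.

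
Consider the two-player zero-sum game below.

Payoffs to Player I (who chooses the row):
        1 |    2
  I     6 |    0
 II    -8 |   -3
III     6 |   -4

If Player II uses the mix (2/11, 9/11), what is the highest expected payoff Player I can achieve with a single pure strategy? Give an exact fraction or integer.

12/11

I: (6)·(2/11) + (0)·(9/11) = 12/11.
II: (-8)·(2/11) + (-3)·(9/11) = -43/11.
III: (6)·(2/11) + (-4)·(9/11) = -24/11.
The best pure response is I with expected payoff 12/11.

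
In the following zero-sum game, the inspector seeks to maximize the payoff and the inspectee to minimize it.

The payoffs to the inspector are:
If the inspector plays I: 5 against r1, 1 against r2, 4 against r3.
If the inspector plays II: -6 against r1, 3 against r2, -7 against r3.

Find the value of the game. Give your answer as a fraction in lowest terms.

19/13

Column r1 is strictly dominated by r3 for the inspectee (it gives the inspector more in every row).
The remaining 2×2 game on (I, II) × (r2, r3) has no saddle point. Let the inspector play I with probability p; indifference gives p + 3(1−p) = 4p − 7(1−p), so p = 10/13.
Similarly the inspectee's optimal q on r2 is 11/13, and the value is 1·(11/13) + (4)·(2/13) = 19/13.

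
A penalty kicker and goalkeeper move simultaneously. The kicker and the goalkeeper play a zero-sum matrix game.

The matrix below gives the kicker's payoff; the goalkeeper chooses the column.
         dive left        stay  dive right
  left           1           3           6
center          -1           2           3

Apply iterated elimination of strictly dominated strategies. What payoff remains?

Column dive right is strictly dominated by dive left for the goalkeeper (1<6, -1<3); eliminate dive right.
Column stay is strictly dominated by dive left for the goalkeeper (1<3, -1<2); eliminate stay.
Row center is strictly dominated by row left (1>-1); eliminate center.
Only (left, dive left) remains, with payoff 1.

1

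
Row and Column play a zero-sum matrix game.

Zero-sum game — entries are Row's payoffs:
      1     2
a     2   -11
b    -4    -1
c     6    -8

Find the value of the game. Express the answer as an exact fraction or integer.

-38/17

Row a is strictly dominated by row c, so Row never plays it.
The remaining 2×2 game on (b, c) × (1, 2) has no saddle point. Let Row play b with probability p; indifference gives −4p + 6(1−p) = −p − 8(1−p), so p = 14/17.
Similarly Column's optimal q on 1 is 7/17, and the value is -4·(7/17) + (-1)·(10/17) = -38/17.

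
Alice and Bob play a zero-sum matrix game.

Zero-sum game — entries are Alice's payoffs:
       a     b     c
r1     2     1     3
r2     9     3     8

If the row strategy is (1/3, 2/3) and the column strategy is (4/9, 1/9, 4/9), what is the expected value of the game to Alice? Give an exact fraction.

163/27

Against (4/9, 1/9, 4/9), each row's expected payoff is r1: 7/3; r2: 71/9.
Taking the (1/3, 2/3)-weighted average: (1/3)·(7/3) + (2/3)·(71/9) = 163/27.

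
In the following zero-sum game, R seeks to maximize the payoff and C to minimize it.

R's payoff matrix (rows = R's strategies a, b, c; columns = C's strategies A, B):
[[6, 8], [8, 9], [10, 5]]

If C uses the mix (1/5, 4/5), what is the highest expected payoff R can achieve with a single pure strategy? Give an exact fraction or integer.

44/5

a: (6)·(1/5) + (8)·(4/5) = 38/5.
b: (8)·(1/5) + (9)·(4/5) = 44/5.
c: (10)·(1/5) + (5)·(4/5) = 6.
The best pure response is b with expected payoff 44/5.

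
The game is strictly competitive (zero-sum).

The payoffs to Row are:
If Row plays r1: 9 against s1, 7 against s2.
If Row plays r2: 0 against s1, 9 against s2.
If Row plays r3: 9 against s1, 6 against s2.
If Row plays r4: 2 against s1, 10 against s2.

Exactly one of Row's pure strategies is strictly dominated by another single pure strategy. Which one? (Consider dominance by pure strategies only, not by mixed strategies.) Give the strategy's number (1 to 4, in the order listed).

Compare r2 with r4: 2 > 0, 10 > 9.
So r4 strictly dominates r2 for Row; r2 is strictly dominated.

2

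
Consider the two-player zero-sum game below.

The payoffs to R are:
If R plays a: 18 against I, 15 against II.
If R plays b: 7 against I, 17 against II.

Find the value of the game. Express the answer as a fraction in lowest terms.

Row minima are 15 and 7, so R's maximin is 15; column maxima are 18 and 17, so C's minimax is 17. These differ, so the equilibrium is in mixed strategies.
Let R play a with probability p. C is indifferent when 18p + 7(1−p) = 15p + 17(1−p), giving p = 10/13.
Let C play I with probability q. R is indifferent when 18q + 15(1−q) = 7q + 17(1−q), giving q = 2/13.
The value is 18·(2/13) + (15)·(11/13) = 201/13.

201/13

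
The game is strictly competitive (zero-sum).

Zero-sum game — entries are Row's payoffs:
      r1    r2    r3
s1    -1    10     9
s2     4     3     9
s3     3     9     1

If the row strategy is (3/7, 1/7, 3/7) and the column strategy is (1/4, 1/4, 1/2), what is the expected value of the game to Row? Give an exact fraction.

37/7

Against (1/4, 1/4, 1/2), each row's expected payoff is s1: 27/4; s2: 25/4; s3: 7/2.
Taking the (3/7, 1/7, 3/7)-weighted average: (3/7)·(27/4) + (1/7)·(25/4) + (3/7)·(7/2) = 37/7.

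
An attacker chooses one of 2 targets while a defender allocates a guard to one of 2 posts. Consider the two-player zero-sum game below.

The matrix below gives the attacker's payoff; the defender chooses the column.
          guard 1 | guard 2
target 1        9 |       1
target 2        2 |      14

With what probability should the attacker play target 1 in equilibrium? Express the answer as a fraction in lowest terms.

Row minima are 1 and 2, so the attacker's maximin is 2; column maxima are 9 and 14, so the defender's minimax is 9. These differ, so the equilibrium is in mixed strategies.
Let the attacker play target 1 with probability p. The defender is indifferent when 9p + 2(1−p) = p + 14(1−p), giving p = 3/5.

3/5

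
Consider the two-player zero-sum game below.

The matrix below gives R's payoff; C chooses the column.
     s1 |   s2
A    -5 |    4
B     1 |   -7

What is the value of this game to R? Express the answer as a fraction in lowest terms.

-31/17

Row minima are -5 and -7, so R's maximin is -5; column maxima are 1 and 4, so C's minimax is 1. These differ, so the equilibrium is in mixed strategies.
Let R play A with probability p. C is indifferent when −5p + (1−p) = 4p − 7(1−p), giving p = 8/17.
Let C play s1 with probability q. R is indifferent when −5q + 4(1−q) = q − 7(1−q), giving q = 11/17.
The value is -5·(11/17) + (4)·(6/17) = -31/17.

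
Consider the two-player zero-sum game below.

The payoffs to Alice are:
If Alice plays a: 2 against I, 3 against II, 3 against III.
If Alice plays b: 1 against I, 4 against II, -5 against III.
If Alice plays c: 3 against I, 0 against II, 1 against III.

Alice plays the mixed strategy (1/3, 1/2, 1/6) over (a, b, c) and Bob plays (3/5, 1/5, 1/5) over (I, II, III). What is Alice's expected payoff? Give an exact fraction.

Against (3/5, 1/5, 1/5), each row's expected payoff is a: 12/5; b: 2/5; c: 2.
Taking the (1/3, 1/2, 1/6)-weighted average: (1/3)·(12/5) + (1/2)·(2/5) + (1/6)·(2) = 4/3.

4/3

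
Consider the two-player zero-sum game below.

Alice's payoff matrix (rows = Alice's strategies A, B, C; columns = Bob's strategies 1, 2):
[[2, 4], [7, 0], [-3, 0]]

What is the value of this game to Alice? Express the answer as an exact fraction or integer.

Row C is strictly dominated by row A, so Alice never plays it.
The remaining 2×2 game on (A, B) × (1, 2) has no saddle point. Let Alice play A with probability p; indifference gives 2p + 7(1−p) = 4p, so p = 7/9.
Similarly Bob's optimal q on 1 is 4/9, and the value is 2·(4/9) + (4)·(5/9) = 28/9.

28/9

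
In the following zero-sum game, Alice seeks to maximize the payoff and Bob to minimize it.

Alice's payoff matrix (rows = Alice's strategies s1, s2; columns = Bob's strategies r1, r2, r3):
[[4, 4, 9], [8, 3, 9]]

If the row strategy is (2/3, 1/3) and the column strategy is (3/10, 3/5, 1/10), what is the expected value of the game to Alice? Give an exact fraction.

47/10

Against (3/10, 3/5, 1/10), each row's expected payoff is s1: 9/2; s2: 51/10.
Taking the (2/3, 1/3)-weighted average: (2/3)·(9/2) + (1/3)·(51/10) = 47/10.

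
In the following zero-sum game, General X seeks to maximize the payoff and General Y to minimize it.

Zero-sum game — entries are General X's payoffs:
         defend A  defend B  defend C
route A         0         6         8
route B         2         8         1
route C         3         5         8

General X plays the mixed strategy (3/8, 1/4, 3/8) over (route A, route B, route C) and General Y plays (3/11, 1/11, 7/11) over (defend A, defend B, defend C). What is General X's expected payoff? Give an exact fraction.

219/44

Against (3/11, 1/11, 7/11), each row's expected payoff is route A: 62/11; route B: 21/11; route C: 70/11.
Taking the (3/8, 1/4, 3/8)-weighted average: (3/8)·(62/11) + (1/4)·(21/11) + (3/8)·(70/11) = 219/44.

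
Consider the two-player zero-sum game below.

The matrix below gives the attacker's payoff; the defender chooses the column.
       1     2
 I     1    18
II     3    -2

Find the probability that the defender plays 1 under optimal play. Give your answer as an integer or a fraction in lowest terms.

Row minima are 1 and -2, so the attacker's maximin is 1; column maxima are 3 and 18, so the defender's minimax is 3. These differ, so the equilibrium is in mixed strategies.
Let the defender play 1 with probability q. The attacker is indifferent when q + 18(1−q) = 3q − 2(1−q), giving q = 10/11.

10/11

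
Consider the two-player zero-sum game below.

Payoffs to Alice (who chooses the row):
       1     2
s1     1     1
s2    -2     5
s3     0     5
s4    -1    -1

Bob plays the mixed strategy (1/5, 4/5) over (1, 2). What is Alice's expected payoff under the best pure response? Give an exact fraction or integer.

s1: (1)·(1/5) + (1)·(4/5) = 1.
s2: (-2)·(1/5) + (5)·(4/5) = 18/5.
s3: (0)·(1/5) + (5)·(4/5) = 4.
s4: (-1)·(1/5) + (-1)·(4/5) = -1.
The best pure response is s3 with expected payoff 4.

4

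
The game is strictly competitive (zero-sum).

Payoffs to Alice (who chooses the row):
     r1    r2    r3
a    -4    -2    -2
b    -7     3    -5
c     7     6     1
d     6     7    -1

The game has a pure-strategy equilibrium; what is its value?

1

Row minima: -4, -7, 1, -1 → Alice's maximin is 1.
Column maxima: 7, 7, 1 → Bob's minimax is 1.
They coincide at (c, r3), so the value is 1.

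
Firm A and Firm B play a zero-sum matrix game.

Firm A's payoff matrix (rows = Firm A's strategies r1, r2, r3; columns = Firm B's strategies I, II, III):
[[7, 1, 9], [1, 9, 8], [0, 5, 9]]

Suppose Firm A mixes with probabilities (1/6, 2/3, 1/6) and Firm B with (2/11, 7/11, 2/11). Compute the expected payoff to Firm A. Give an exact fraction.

208/33

Against (2/11, 7/11, 2/11), each row's expected payoff is r1: 39/11; r2: 81/11; r3: 53/11.
Taking the (1/6, 2/3, 1/6)-weighted average: (1/6)·(39/11) + (2/3)·(81/11) + (1/6)·(53/11) = 208/33.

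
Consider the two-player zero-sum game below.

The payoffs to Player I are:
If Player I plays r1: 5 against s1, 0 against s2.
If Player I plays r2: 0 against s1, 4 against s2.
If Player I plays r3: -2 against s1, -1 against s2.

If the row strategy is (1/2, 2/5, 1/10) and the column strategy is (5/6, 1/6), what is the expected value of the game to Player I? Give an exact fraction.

Against (5/6, 1/6), each row's expected payoff is r1: 25/6; r2: 2/3; r3: -11/6.
Taking the (1/2, 2/5, 1/10)-weighted average: (1/2)·(25/6) + (2/5)·(2/3) + (1/10)·(-11/6) = 13/6.

13/6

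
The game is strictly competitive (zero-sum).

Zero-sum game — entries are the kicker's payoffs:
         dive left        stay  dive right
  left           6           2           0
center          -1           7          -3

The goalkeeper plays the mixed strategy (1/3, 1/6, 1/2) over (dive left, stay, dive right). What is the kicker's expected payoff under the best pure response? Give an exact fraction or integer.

7/3

left: (6)·(1/3) + (2)·(1/6) + (0)·(1/2) = 7/3.
center: (-1)·(1/3) + (7)·(1/6) + (-3)·(1/2) = -2/3.
The best pure response is left with expected payoff 7/3.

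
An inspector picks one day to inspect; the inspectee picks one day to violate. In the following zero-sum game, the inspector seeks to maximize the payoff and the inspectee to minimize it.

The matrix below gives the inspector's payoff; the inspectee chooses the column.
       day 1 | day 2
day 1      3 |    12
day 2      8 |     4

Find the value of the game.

Row minima are 3 and 4, so the inspector's maximin is 4; column maxima are 8 and 12, so the inspectee's minimax is 8. These differ, so the equilibrium is in mixed strategies.
Let the inspector play day 1 with probability p. The inspectee is indifferent when 3p + 8(1−p) = 12p + 4(1−p), giving p = 4/13.
Let the inspectee play day 1 with probability q. The inspector is indifferent when 3q + 12(1−q) = 8q + 4(1−q), giving q = 8/13.
The value is 3·(8/13) + (12)·(5/13) = 84/13.

84/13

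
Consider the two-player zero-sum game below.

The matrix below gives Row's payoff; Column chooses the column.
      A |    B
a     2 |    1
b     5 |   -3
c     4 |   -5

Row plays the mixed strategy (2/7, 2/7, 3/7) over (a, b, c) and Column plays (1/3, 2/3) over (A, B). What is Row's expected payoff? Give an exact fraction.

Against (1/3, 2/3), each row's expected payoff is a: 4/3; b: -1/3; c: -2.
Taking the (2/7, 2/7, 3/7)-weighted average: (2/7)·(4/3) + (2/7)·(-1/3) + (3/7)·(-2) = -4/7.

-4/7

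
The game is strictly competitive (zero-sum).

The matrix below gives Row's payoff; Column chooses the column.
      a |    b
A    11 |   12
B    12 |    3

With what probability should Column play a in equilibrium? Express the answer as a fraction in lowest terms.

Row minima are 11 and 3, so Row's maximin is 11; column maxima are 12 and 12, so Column's minimax is 12. These differ, so the equilibrium is in mixed strategies.
Let Column play a with probability q. Row is indifferent when 11q + 12(1−q) = 12q + 3(1−q), giving q = 9/10.

9/10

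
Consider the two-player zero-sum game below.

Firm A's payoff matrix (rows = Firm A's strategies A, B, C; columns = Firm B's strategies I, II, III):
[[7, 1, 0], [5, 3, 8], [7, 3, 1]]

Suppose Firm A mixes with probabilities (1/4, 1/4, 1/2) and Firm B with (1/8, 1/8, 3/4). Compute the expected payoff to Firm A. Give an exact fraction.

3

Against (1/8, 1/8, 3/4), each row's expected payoff is A: 1; B: 7; C: 2.
Taking the (1/4, 1/4, 1/2)-weighted average: (1/4)·(1) + (1/4)·(7) + (1/2)·(2) = 3.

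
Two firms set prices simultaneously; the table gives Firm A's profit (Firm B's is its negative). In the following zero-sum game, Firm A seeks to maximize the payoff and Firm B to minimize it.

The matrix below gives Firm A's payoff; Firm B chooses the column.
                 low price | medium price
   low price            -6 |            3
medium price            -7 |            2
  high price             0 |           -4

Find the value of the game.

Row medium price is strictly dominated by row low price, so Firm A never plays it.
The remaining 2×2 game on (low price, high price) × (low price, medium price) has no saddle point. Let Firm A play low price with probability p; indifference gives −6p = 3p − 4(1−p), so p = 4/13.
Similarly Firm B's optimal q on low price is 7/13, and the value is -6·(7/13) + (3)·(6/13) = -24/13.

-24/13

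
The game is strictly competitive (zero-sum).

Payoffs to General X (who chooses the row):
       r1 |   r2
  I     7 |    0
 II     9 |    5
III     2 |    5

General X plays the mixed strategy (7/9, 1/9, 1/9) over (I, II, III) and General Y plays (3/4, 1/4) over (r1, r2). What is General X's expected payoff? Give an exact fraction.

95/18

Against (3/4, 1/4), each row's expected payoff is I: 21/4; II: 8; III: 11/4.
Taking the (7/9, 1/9, 1/9)-weighted average: (7/9)·(21/4) + (1/9)·(8) + (1/9)·(11/4) = 95/18.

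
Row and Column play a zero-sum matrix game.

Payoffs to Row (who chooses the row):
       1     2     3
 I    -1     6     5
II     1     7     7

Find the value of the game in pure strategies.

Row minima: -1, 1 → Row's maximin is 1.
Column maxima: 1, 7, 7 → Column's minimax is 1.
They coincide at (II, 1), so the value is 1.

1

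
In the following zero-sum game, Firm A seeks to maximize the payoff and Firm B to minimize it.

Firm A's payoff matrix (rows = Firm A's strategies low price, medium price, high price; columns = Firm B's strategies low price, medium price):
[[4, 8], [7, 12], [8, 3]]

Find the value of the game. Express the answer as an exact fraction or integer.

Row low price is strictly dominated by row medium price, so Firm A never plays it.
The remaining 2×2 game on (medium price, high price) × (low price, medium price) has no saddle point. Let Firm A play medium price with probability p; indifference gives 7p + 8(1−p) = 12p + 3(1−p), so p = 1/2.
Similarly Firm B's optimal q on low price is 9/10, and the value is 7·(9/10) + (12)·(1/10) = 15/2.

15/2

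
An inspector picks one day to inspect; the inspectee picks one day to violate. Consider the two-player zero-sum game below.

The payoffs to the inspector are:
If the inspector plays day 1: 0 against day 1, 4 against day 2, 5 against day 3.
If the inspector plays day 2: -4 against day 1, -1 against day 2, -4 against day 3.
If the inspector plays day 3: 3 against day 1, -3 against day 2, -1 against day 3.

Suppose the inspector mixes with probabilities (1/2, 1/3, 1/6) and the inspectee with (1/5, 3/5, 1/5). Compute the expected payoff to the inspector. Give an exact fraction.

Against (1/5, 3/5, 1/5), each row's expected payoff is day 1: 17/5; day 2: -11/5; day 3: -7/5.
Taking the (1/2, 1/3, 1/6)-weighted average: (1/2)·(17/5) + (1/3)·(-11/5) + (1/6)·(-7/5) = 11/15.

11/15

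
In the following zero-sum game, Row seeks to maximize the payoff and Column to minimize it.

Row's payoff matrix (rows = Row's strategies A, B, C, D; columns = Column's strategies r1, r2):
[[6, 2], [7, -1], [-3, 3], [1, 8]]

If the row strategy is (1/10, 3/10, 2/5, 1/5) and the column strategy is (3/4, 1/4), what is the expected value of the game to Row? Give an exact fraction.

Against (3/4, 1/4), each row's expected payoff is A: 5; B: 5; C: -3/2; D: 11/4.
Taking the (1/10, 3/10, 2/5, 1/5)-weighted average: (1/10)·(5) + (3/10)·(5) + (2/5)·(-3/2) + (1/5)·(11/4) = 39/20.

39/20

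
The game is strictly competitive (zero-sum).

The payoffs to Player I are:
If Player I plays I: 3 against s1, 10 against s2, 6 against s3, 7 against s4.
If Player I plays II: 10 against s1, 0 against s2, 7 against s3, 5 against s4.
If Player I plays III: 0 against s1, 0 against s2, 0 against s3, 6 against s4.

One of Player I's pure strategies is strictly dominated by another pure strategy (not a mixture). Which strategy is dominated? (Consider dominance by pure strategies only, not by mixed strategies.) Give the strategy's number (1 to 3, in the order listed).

Compare III with I: 3 > 0, 10 > 0, 6 > 0, 7 > 6.
So I strictly dominates III for Player I; III is strictly dominated.

3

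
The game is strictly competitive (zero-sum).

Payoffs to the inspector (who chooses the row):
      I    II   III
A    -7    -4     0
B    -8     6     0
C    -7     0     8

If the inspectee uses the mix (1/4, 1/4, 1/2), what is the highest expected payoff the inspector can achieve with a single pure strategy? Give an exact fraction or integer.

A: (-7)·(1/4) + (-4)·(1/4) + (0)·(1/2) = -11/4.
B: (-8)·(1/4) + (6)·(1/4) + (0)·(1/2) = -1/2.
C: (-7)·(1/4) + (0)·(1/4) + (8)·(1/2) = 9/4.
The best pure response is C with expected payoff 9/4.

9/4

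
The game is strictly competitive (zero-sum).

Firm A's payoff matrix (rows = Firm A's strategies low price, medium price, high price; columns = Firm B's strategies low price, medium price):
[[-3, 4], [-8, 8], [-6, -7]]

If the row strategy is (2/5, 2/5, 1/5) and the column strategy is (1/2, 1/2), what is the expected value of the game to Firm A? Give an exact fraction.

Against (1/2, 1/2), each row's expected payoff is low price: 1/2; medium price: 0; high price: -13/2.
Taking the (2/5, 2/5, 1/5)-weighted average: (2/5)·(1/2) + (2/5)·(0) + (1/5)·(-13/2) = -11/10.

-11/10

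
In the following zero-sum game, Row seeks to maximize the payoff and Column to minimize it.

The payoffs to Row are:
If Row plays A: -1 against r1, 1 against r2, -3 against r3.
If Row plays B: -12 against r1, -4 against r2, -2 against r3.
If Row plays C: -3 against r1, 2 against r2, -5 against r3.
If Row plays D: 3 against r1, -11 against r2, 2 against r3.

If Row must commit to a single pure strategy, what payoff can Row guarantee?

The worst-case payoff for each row is A: -3, B: -12, C: -5, D: -11.
The best of these is -3.

-3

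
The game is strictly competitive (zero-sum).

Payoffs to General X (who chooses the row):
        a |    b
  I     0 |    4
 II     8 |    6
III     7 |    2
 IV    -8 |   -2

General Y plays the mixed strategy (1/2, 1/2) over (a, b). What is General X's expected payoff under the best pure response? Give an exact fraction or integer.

7

I: (0)·(1/2) + (4)·(1/2) = 2.
II: (8)·(1/2) + (6)·(1/2) = 7.
III: (7)·(1/2) + (2)·(1/2) = 9/2.
IV: (-8)·(1/2) + (-2)·(1/2) = -5.
The best pure response is II with expected payoff 7.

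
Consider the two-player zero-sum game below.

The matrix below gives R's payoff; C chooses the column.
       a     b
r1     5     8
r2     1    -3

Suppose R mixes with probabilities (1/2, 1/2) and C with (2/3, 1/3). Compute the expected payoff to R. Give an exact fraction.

17/6

Against (2/3, 1/3), each row's expected payoff is r1: 6; r2: -1/3.
Taking the (1/2, 1/2)-weighted average: (1/2)·(6) + (1/2)·(-1/3) = 17/6.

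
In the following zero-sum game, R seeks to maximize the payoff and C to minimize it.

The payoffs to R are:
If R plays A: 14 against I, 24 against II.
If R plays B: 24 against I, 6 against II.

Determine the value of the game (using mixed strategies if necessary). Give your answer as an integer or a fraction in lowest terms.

Row minima are 14 and 6, so R's maximin is 14; column maxima are 24 and 24, so C's minimax is 24. These differ, so the equilibrium is in mixed strategies.
Let R play A with probability p. C is indifferent when 14p + 24(1−p) = 24p + 6(1−p), giving p = 9/14.
Let C play I with probability q. R is indifferent when 14q + 24(1−q) = 24q + 6(1−q), giving q = 9/14.
The value is 14·(9/14) + (24)·(5/14) = 123/7.

123/7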